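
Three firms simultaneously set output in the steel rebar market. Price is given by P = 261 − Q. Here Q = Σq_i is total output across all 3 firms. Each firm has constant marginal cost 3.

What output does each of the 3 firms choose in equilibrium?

64.5

A representative firm's profit is π_i = q_i(261 − Q) − 3q_i, with Q = q_i + Σ_{j≠i} q_j.
First-order condition: 258 − 2q_i − Σ_{j≠i} q_j = 0.
With identical firms, set every q_j = q: then 258 − 2q − 2q = 0, i.e. q = 258/4 = 64.5.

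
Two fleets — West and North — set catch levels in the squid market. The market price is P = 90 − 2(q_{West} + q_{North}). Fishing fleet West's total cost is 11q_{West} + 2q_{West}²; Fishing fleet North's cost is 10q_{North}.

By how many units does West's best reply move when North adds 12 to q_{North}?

-3

Fishing fleet West's profit: π = q_{West}(90 − 2(q_{West} + q_{North})) − 11q_{West} − 2q_{West}².
∂π/∂q_{West} = 79 − 8q_{West} − 2q_{North} = 0, so q_{West} = 9.875 − 0.25q_{North}.
The reaction-function slope is −0.25, so a 12-unit rise in q_{North} moves q_{West} by −0.25 × 12 = −3. West's best response falls — the actions are strategic substitutes.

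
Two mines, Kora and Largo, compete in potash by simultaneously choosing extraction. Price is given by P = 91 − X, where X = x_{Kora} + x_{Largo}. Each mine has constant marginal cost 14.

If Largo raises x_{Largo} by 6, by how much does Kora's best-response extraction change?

-3

Mine Kora's profit: π = x_{Kora}(91 − (x_{Kora} + x_{Largo})) − 14x_{Kora}.
∂π/∂x_{Kora} = 77 − 2x_{Kora} − x_{Largo} = 0, so x_{Kora} = 38.5 − 0.5x_{Largo}.
The reaction-function slope is −0.5, so a 6-unit rise in x_{Largo} moves x_{Kora} by −0.5 × 6 = −3. Kora's best response falls — the actions are strategic substitutes.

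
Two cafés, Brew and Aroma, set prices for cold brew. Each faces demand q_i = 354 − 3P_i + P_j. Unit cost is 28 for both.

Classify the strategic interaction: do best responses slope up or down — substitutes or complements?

strategic complements

Brew's profit: π = (P_{Brew} − 28)(354 − 3P_{Brew} + P_{Aroma}).
∂π/∂P_{Brew} = 438 − 6P_{Brew} + P_{Aroma} = 0 ⇒ P_{Brew} = 73 + (1/6)P_{Aroma}.
The best-response slope dP_{Brew}/dP_{Aroma} = 1/6 > 0: the reaction function is upward-sloping, so the choices are strategic complements.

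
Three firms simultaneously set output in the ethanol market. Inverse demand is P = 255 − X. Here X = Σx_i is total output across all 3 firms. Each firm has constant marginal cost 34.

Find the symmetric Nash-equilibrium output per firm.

A representative firm's profit is π_i = x_i(255 − X) − 34x_i, with X = x_i + Σ_{j≠i} x_j.
First-order condition: 221 − 2x_i − Σ_{j≠i} x_j = 0.
With identical firms, set every x_j = x: then 221 − 2x − 2x = 0, i.e. x = 221/4 = 55.25.

55.25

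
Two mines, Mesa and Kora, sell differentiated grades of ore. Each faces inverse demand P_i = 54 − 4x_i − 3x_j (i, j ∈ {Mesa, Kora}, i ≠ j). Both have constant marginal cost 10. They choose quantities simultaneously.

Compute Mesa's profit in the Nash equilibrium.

64

Mine Mesa's profit: π = x_{Mesa}(54 − 4x_{Mesa} − 3x_{Kora}) − 10x_{Mesa}.
∂π/∂x_{Mesa} = 44 − 8x_{Mesa} − 3x_{Kora} = 0 ⇒ x_{Mesa} = 5.5 − 0.375x_{Kora}.
The game is symmetric, so in equilibrium x_{Kora} = x_{Mesa}: the reaction function gives 1.375x_{Mesa} = 5.5, hence x_{Mesa} = 4.
P_{Mesa} = 54 − 4·4 − 3·4 = 26.
Profit = (26 − 10)·4 = 64.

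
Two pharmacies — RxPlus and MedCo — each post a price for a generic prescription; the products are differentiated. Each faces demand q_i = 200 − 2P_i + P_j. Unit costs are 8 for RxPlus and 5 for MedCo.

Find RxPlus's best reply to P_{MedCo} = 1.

RxPlus's profit: π = (P_{RxPlus} − 8)(200 − 2P_{RxPlus} + P_{MedCo}).
∂π/∂P_{RxPlus} = 216 − 4P_{RxPlus} + P_{MedCo} = 0 ⇒ P_{RxPlus} = 54 + 0.25P_{MedCo}.
At P_{MedCo} = 1: P_{RxPlus} = 54 + 0.25·1 = 54.25.

54.25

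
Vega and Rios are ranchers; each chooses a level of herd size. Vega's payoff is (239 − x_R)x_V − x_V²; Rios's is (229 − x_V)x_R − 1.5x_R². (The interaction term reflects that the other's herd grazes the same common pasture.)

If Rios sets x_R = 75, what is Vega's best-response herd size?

82

Expanding Vega's payoff: 239x_V − x_Rx_V − x_V².
∂π/∂x_V = 239 − x_R − 2x_V = 0, so x_V = 119.5 − 0.5x_R.
At x_R = 75: x_V = 119.5 − 0.5·75 = 82.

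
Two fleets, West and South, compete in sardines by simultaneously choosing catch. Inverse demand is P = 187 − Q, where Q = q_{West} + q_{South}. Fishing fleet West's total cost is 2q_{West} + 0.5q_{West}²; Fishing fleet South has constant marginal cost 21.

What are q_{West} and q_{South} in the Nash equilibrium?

40.8, 62.6

Fishing fleet West's profit: π = q_{West}(187 − (q_{West} + q_{South})) − 2q_{West} − 0.5q_{West}².
∂π/∂q_{West} = 185 − 3q_{West} − q_{South} = 0, so q_{West} = 185/3 − (1/3)q_{South}.
For South: ∂π/∂q_{South} = 166 − 2q_{South} − q_{West} = 0 ⇒ q_{South} = 83 − 0.5q_{West}.
Plugging q_{South} into West's best response: q_{West} = 185/3 − (1/3)(83 − 0.5q_{West}) ⇒ (5/6)q_{West} = 34, so q_{West} = 40.8.
Then q_{South} = 83 − 0.5·40.8 = 62.6.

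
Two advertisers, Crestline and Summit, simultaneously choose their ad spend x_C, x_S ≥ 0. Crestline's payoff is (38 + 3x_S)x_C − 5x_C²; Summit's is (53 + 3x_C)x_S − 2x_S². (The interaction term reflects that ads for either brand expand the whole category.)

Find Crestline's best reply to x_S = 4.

Expanding Crestline's payoff: 38x_C + 3x_Sx_C − 5x_C².
∂π/∂x_C = 38 + 3x_S − 10x_C = 0, so x_C = 3.8 + 0.3x_S.
At x_S = 4: x_C = 3.8 + 0.3·4 = 5.

5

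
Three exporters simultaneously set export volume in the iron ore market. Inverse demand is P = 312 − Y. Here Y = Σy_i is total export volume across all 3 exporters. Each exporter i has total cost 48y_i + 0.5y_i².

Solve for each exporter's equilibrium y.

A representative exporter's profit is π_i = y_i(312 − Y) − 48y_i − 0.5y_i², with Y = y_i + Σ_{j≠i} y_j.
First-order condition: 264 − 3y_i − Σ_{j≠i} y_j = 0.
Imposing symmetry (y_j = y for all j) turns Σ_{j≠i} y_j into 2y, so 264 = 5y and y = 52.8.

52.8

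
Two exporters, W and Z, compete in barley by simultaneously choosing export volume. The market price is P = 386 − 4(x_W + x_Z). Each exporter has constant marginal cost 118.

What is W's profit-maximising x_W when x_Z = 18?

Exporter W's profit: π = x_W(386 − 4(x_W + x_Z)) − 118x_W.
∂π/∂x_W = 268 − 8x_W − 4x_Z = 0, so x_W = 33.5 − 0.5x_Z.
At x_Z = 18: x_W = 33.5 − 0.5·18 = 24.5.

24.5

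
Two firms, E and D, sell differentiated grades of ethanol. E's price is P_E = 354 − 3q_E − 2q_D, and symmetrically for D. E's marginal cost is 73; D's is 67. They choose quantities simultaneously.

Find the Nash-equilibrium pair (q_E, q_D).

34.75, 36.25

Firm E's profit: π = q_E(354 − 3q_E − 2q_D) − 73q_E.
∂π/∂q_E = 281 − 6q_E − 2q_D = 0 ⇒ q_E = 281/6 − (1/3)q_D.
Similarly q_D = 287/6 − (1/3)q_E.
Plugging q_D into E's best response: q_E = 281/6 − (1/3)(287/6 − (1/3)q_E) ⇒ (8/9)q_E = 278/9, so q_E = 34.75.
Then q_D = 287/6 − (1/3)·34.75 = 36.25.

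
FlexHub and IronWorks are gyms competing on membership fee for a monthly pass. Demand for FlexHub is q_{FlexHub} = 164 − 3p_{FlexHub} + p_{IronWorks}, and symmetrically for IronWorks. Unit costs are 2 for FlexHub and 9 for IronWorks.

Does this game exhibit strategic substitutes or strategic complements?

strategic complements

FlexHub's profit: π = (p_{FlexHub} − 2)(164 − 3p_{FlexHub} + p_{IronWorks}).
∂π/∂p_{FlexHub} = 170 − 6p_{FlexHub} + p_{IronWorks} = 0 ⇒ p_{FlexHub} = 85/3 + (1/6)p_{IronWorks}.
The best-response slope dp_{FlexHub}/dp_{IronWorks} = 1/6 > 0: the reaction function is upward-sloping, so the choices are strategic complements.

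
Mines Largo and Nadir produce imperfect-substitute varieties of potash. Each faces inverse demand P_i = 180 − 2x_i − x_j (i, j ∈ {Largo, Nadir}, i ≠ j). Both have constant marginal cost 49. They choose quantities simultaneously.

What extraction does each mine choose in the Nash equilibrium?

Mine Largo's profit: π = x_{Largo}(180 − 2x_{Largo} − x_{Nadir}) − 49x_{Largo}.
∂π/∂x_{Largo} = 131 − 4x_{Largo} − x_{Nadir} = 0 ⇒ x_{Largo} = 32.75 − 0.25x_{Nadir}.
By symmetry x_{Nadir} = x_{Largo}; substituting into the reaction function, 1.25x_{Largo} = 32.75 and x_{Largo} = 26.2.

26.2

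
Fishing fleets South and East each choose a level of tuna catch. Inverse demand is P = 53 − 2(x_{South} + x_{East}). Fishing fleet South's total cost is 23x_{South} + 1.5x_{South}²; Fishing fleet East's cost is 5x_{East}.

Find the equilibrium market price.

Fishing fleet South's profit: π = x_{South}(53 − 2(x_{South} + x_{East})) − 23x_{South} − 1.5x_{South}².
∂π/∂x_{South} = 30 − 7x_{South} − 2x_{East} = 0, so x_{South} = 30/7 − (2/7)x_{East}.
For East: ∂π/∂x_{East} = 48 − 4x_{East} − 2x_{South} = 0 ⇒ x_{East} = 12 − 0.5x_{South}.
Substituting the second reaction function into the first: x_{South} = 30/7 − (2/7)(12 − 0.5x_{South}), which gives (6/7)x_{South} = 6/7 ⇒ x_{South} = 1.
Then x_{East} = 12 − 0.5·1 = 11.5.
Equilibrium price: P = 53 − 2·12.5 = 28.

28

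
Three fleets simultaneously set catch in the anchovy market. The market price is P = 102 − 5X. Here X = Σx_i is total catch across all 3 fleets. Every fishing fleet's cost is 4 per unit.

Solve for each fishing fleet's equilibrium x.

4.9

A representative fishing fleet's profit is π_i = x_i(102 − 5X) − 4x_i, with X = x_i + Σ_{j≠i} x_j.
First-order condition: 98 − 10x_i − 5Σ_{j≠i} x_j = 0.
Imposing symmetry (x_j = x for all j) turns Σ_{j≠i} x_j into 2x, so 98 = 20x and x = 4.9.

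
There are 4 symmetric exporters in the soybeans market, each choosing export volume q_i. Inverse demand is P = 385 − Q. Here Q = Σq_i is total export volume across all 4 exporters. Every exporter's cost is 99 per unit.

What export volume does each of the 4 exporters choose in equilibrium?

A representative exporter's profit is π_i = q_i(385 − Q) − 99q_i, with Q = q_i + Σ_{j≠i} q_j.
First-order condition: 286 − 2q_i − Σ_{j≠i} q_j = 0.
With identical exporters, set every q_j = q: then 286 − 2q − 3q = 0, i.e. q = 286/5 = 57.2.

57.2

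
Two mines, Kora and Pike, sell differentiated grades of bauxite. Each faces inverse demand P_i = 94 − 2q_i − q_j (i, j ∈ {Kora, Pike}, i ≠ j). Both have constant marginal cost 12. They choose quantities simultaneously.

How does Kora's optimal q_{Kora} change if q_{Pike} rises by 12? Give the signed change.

-3

Mine Kora's profit: π = q_{Kora}(94 − 2q_{Kora} − q_{Pike}) − 12q_{Kora}.
∂π/∂q_{Kora} = 82 − 4q_{Kora} − q_{Pike} = 0 ⇒ q_{Kora} = 20.5 − 0.25q_{Pike}.
The reaction-function slope is −0.25, so a 12-unit rise in q_{Pike} moves q_{Kora} by −0.25 × 12 = −3. Kora's best response falls — the actions are strategic substitutes.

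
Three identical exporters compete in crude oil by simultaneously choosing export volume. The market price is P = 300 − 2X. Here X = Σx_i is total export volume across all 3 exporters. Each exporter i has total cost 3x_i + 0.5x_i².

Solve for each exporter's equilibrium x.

A representative exporter's profit is π_i = x_i(300 − 2X) − 3x_i − 0.5x_i², with X = x_i + Σ_{j≠i} x_j.
First-order condition: 297 − 5x_i − 2Σ_{j≠i} x_j = 0.
With identical exporters, set every x_j = x: then 297 − 5x − 4x = 0, i.e. x = 297/9 = 33.

33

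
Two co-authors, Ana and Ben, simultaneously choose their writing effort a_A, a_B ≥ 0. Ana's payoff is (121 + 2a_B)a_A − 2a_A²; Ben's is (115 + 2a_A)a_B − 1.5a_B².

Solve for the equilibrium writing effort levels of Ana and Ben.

Expanding Ana's payoff: 121a_A + 2a_Ba_A − 2a_A².
∂π/∂a_A = 121 + 2a_B − 4a_A = 0, so a_A = 30.25 + 0.5a_B.
Likewise for Ben: a_B = 115/3 + (2/3)a_A.
Solving the two reaction functions simultaneously: (1 − (0.5)(2/3))a_A = 30.25 + 0.5·(115/3), so (2/3)a_A = 593/12 and a_A = 74.125.
Then a_B = 115/3 + (2/3)·74.125 = 87.75.

74.125, 87.75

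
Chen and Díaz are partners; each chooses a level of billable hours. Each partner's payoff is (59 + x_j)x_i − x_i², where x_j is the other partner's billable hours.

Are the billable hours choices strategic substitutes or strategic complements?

strategic complements

Chen's payoff is (59 + x_D)x_C − x_C².
∂π/∂x_C = 59 + x_D − 2x_C = 0, so x_C = 29.5 + 0.5x_D.
The best-response slope dx_C/dx_D = 0.5 > 0: the reaction function is upward-sloping, so the choices are strategic complements.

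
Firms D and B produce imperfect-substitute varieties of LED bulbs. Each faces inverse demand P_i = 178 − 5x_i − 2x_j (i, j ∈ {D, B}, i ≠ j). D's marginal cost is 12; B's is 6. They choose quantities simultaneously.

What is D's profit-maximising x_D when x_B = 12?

Firm D's profit: π = x_D(178 − 5x_D − 2x_B) − 12x_D.
∂π/∂x_D = 166 − 10x_D − 2x_B = 0 ⇒ x_D = 16.6 − 0.2x_B.
At x_B = 12: x_D = 16.6 − 0.2·12 = 14.2.

14.2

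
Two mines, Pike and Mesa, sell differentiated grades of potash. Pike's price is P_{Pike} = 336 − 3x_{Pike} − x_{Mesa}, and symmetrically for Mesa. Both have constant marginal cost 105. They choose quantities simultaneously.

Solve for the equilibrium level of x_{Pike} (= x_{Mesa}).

Mine Pike's profit: π = x_{Pike}(336 − 3x_{Pike} − x_{Mesa}) − 105x_{Pike}.
∂π/∂x_{Pike} = 231 − 6x_{Pike} − x_{Mesa} = 0 ⇒ x_{Pike} = 38.5 − (1/6)x_{Mesa}.
By symmetry x_{Mesa} = x_{Pike}; substituting into the reaction function, (7/6)x_{Pike} = 38.5 and x_{Pike} = 33.

33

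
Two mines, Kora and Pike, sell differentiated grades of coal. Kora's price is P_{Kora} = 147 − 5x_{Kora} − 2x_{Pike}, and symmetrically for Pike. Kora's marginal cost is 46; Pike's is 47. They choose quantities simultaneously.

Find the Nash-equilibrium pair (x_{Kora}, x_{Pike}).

8.4375, 8.3125

Mine Kora's profit: π = x_{Kora}(147 − 5x_{Kora} − 2x_{Pike}) − 46x_{Kora}.
∂π/∂x_{Kora} = 101 − 10x_{Kora} − 2x_{Pike} = 0 ⇒ x_{Kora} = 10.1 − 0.2x_{Pike}.
Similarly x_{Pike} = 10 − 0.2x_{Kora}.
Solving the two reaction functions simultaneously: (1 − (−0.2)(−0.2))x_{Kora} = 10.1 − 0.2·10, so 0.96x_{Kora} = 8.1 and x_{Kora} = 8.4375.
Then x_{Pike} = 10 − 0.2·8.4375 = 8.3125.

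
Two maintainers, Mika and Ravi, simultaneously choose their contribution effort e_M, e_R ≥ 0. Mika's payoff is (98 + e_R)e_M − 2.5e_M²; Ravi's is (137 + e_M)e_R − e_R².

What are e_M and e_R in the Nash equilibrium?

Expanding Mika's payoff: 98e_M + e_Re_M − 2.5e_M².
∂π/∂e_M = 98 + e_R − 5e_M = 0, so e_M = 19.6 + 0.2e_R.
Likewise for Ravi: e_R = 68.5 + 0.5e_M.
Solving the two reaction functions simultaneously: (1 − (0.2)(0.5))e_M = 19.6 + 0.2·68.5, so 0.9e_M = 33.3 and e_M = 37.
Then e_R = 68.5 + 0.5·37 = 87.

37, 87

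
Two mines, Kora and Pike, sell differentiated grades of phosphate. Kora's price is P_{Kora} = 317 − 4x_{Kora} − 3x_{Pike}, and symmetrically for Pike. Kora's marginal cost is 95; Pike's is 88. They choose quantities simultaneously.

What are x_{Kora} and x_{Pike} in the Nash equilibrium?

19.8, 21.2

Mine Kora's profit: π = x_{Kora}(317 − 4x_{Kora} − 3x_{Pike}) − 95x_{Kora}.
∂π/∂x_{Kora} = 222 − 8x_{Kora} − 3x_{Pike} = 0 ⇒ x_{Kora} = 27.75 − 0.375x_{Pike}.
Similarly x_{Pike} = 28.625 − 0.375x_{Kora}.
Plugging x_{Pike} into Kora's best response: x_{Kora} = 27.75 − 0.375(28.625 − 0.375x_{Kora}) ⇒ (55/64)x_{Kora} = 1089/64, so x_{Kora} = 19.8.
Then x_{Pike} = 28.625 − 0.375·19.8 = 21.2.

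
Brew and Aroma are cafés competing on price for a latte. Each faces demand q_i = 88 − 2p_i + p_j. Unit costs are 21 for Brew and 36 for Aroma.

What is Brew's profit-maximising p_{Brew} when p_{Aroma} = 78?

Brew's profit: π = (p_{Brew} − 21)(88 − 2p_{Brew} + p_{Aroma}).
∂π/∂p_{Brew} = 130 − 4p_{Brew} + p_{Aroma} = 0 ⇒ p_{Brew} = 32.5 + 0.25p_{Aroma}.
At p_{Aroma} = 78: p_{Brew} = 32.5 + 0.25·78 = 52.

52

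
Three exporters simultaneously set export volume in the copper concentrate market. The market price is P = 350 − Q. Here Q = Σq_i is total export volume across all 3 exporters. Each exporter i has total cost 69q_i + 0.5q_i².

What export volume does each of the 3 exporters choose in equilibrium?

56.2

A representative exporter's profit is π_i = q_i(350 − Q) − 69q_i − 0.5q_i², with Q = q_i + Σ_{j≠i} q_j.
First-order condition: 281 − 3q_i − Σ_{j≠i} q_j = 0.
In a symmetric equilibrium every exporter chooses the same q, so Σ_{j≠i} q_j = 2q. The condition becomes 281 − 5q = 0, giving q = 281/5 = 56.2.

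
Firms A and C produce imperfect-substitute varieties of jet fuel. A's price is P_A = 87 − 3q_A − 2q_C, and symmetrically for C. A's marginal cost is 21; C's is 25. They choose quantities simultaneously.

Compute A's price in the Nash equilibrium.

Firm A's profit: π = q_A(87 − 3q_A − 2q_C) − 21q_A.
∂π/∂q_A = 66 − 6q_A − 2q_C = 0 ⇒ q_A = 11 − (1/3)q_C.
Similarly q_C = 31/3 − (1/3)q_A.
Substituting the second reaction function into the first: q_A = 11 − (1/3)(31/3 − (1/3)q_A), which gives (8/9)q_A = 68/9 ⇒ q_A = 8.5.
Then q_C = 31/3 − (1/3)·8.5 = 7.5.
P_A = 87 − 3·8.5 − 2·7.5 = 46.5.

46.5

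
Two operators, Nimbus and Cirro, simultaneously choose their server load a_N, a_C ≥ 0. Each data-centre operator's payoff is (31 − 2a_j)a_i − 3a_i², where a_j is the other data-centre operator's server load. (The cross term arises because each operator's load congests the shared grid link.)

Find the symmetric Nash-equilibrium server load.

3.875

Nimbus's payoff is (31 − 2a_C)a_N − 3a_N².
∂π/∂a_N = 31 − 2a_C − 6a_N = 0, so a_N = 31/6 − (1/3)a_C.
By symmetry a_C = a_N; substituting into the reaction function, (4/3)a_N = 31/6 and a_N = 3.875.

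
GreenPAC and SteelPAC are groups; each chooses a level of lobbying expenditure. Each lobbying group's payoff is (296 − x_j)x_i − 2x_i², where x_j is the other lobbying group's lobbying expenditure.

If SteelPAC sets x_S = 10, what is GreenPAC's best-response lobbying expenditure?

GreenPAC's payoff is (296 − x_S)x_G − 2x_G².
∂π/∂x_G = 296 − x_S − 4x_G = 0, so x_G = 74 − 0.25x_S.
At x_S = 10: x_G = 74 − 0.25·10 = 71.5.

71.5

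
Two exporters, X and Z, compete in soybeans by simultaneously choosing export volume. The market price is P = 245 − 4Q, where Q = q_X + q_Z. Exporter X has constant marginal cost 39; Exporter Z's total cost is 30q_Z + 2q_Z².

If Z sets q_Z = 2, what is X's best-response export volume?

24.75

Exporter X's profit: π = q_X(245 − 4(q_X + q_Z)) − 39q_X.
∂π/∂q_X = 206 − 8q_X − 4q_Z = 0, so q_X = 25.75 − 0.5q_Z.
At q_Z = 2: q_X = 25.75 − 0.5·2 = 24.75.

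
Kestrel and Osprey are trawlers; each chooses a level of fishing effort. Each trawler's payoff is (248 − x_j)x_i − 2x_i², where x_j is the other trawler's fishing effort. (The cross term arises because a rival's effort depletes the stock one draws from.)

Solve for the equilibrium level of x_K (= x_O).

49.6

Kestrel's payoff is (248 − x_O)x_K − 2x_K².
∂π/∂x_K = 248 − x_O − 4x_K = 0, so x_K = 62 − 0.25x_O.
Setting x_K = x_O in the reaction function: x_K = 62 − 0.25x_K, so x_K = 62 / 1.25 = 49.6.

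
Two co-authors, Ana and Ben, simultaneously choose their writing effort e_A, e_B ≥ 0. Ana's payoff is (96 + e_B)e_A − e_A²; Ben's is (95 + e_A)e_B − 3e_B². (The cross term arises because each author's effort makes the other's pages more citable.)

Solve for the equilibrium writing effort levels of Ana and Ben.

Expanding Ana's payoff: 96e_A + e_Be_A − e_A².
∂π/∂e_A = 96 + e_B − 2e_A = 0, so e_A = 48 + 0.5e_B.
Likewise for Ben: e_B = 95/6 + (1/6)e_A.
Substituting the second reaction function into the first: e_A = 48 + 0.5(95/6 + (1/6)e_A), which gives (11/12)e_A = 671/12 ⇒ e_A = 61.
Then e_B = 95/6 + (1/6)·61 = 26.

61, 26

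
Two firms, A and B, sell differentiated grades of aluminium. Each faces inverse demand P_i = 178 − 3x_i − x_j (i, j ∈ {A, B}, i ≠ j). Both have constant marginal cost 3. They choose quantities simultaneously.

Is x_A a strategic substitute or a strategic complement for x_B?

Firm A's profit: π = x_A(178 − 3x_A − x_B) − 3x_A.
∂π/∂x_A = 175 − 6x_A − x_B = 0 ⇒ x_A = 175/6 − (1/6)x_B.
The best-response slope dx_A/dx_B = −1/6 < 0: the reaction function is downward-sloping, so the choices are strategic substitutes.

strategic substitutes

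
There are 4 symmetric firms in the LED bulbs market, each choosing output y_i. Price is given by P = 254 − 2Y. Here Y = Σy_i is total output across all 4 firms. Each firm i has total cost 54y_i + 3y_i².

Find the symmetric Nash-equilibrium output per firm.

12.5

A representative firm's profit is π_i = y_i(254 − 2Y) − 54y_i − 3y_i², with Y = y_i + Σ_{j≠i} y_j.
First-order condition: 200 − 10y_i − 2Σ_{j≠i} y_j = 0.
With identical firms, set every y_j = y: then 200 − 10y − 6y = 0, i.e. y = 200/16 = 12.5.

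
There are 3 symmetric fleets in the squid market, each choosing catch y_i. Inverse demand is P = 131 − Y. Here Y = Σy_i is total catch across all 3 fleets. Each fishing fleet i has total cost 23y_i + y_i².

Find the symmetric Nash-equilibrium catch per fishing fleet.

A representative fishing fleet's profit is π_i = y_i(131 − Y) − 23y_i − y_i², with Y = y_i + Σ_{j≠i} y_j.
First-order condition: 108 − 4y_i − Σ_{j≠i} y_j = 0.
Imposing symmetry (y_j = y for all j) turns Σ_{j≠i} y_j into 2y, so 108 = 6y and y = 18.

18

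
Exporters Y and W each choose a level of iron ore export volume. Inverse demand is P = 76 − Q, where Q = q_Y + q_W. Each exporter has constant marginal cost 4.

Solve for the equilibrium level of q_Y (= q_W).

24

Exporter Y's profit: π = q_Y(76 − (q_Y + q_W)) − 4q_Y.
∂π/∂q_Y = 72 − 2q_Y − q_W = 0, so q_Y = 36 − 0.5q_W.
Setting q_Y = q_W in the reaction function: q_Y = 36 − 0.5q_Y, so q_Y = 36 / 1.5 = 24.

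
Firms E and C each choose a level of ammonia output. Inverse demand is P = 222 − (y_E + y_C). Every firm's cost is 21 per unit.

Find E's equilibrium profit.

Firm E's profit: π = y_E(222 − (y_E + y_C)) − 21y_E.
∂π/∂y_E = 201 − 2y_E − y_C = 0, so y_E = 100.5 − 0.5y_C.
By symmetry y_C = y_E; substituting into the reaction function, 1.5y_E = 100.5 and y_E = 67.
Price P = 222 − 134 = 88.
E's profit: (88 − 21)·67 = 4489.

4489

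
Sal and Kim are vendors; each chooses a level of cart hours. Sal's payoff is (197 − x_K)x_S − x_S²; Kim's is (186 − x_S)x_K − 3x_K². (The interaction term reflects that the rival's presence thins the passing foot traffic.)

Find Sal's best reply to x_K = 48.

Expanding Sal's payoff: 197x_S − x_Kx_S − x_S².
∂π/∂x_S = 197 − x_K − 2x_S = 0, so x_S = 98.5 − 0.5x_K.
At x_K = 48: x_S = 98.5 − 0.5·48 = 74.5.

74.5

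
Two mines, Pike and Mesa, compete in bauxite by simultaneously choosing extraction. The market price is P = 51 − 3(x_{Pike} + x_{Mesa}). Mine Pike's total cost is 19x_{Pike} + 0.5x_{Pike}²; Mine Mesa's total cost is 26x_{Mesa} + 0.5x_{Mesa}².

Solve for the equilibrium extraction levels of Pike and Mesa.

Mine Pike's profit: π = x_{Pike}(51 − 3(x_{Pike} + x_{Mesa})) − 19x_{Pike} − 0.5x_{Pike}².
∂π/∂x_{Pike} = 32 − 7x_{Pike} − 3x_{Mesa} = 0, so x_{Pike} = 32/7 − (3/7)x_{Mesa}.
By the same steps for Mesa: x_{Mesa} = 25/7 − (3/7)x_{Pike}.
Solving the two reaction functions simultaneously: (1 − (−3/7)(−3/7))x_{Pike} = 32/7 − (3/7)·(25/7), so (40/49)x_{Pike} = 149/49 and x_{Pike} = 3.725.
Then x_{Mesa} = 25/7 − (3/7)·3.725 = 1.975.

3.725, 1.975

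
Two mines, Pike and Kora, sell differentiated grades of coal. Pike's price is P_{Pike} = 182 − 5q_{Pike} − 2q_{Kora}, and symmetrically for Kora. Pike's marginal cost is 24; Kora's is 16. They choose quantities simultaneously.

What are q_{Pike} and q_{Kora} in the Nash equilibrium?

13, 14

Mine Pike's profit: π = q_{Pike}(182 − 5q_{Pike} − 2q_{Kora}) − 24q_{Pike}.
∂π/∂q_{Pike} = 158 − 10q_{Pike} − 2q_{Kora} = 0 ⇒ q_{Pike} = 15.8 − 0.2q_{Kora}.
Similarly q_{Kora} = 16.6 − 0.2q_{Pike}.
Substituting the second reaction function into the first: q_{Pike} = 15.8 − 0.2(16.6 − 0.2q_{Pike}), which gives 0.96q_{Pike} = 12.48 ⇒ q_{Pike} = 13.
Then q_{Kora} = 16.6 − 0.2·13 = 14.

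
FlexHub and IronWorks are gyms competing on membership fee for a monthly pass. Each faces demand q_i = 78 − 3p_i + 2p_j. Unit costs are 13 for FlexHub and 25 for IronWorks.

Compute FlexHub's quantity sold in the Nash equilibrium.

FlexHub's profit: π = (p_{FlexHub} − 13)(78 − 3p_{FlexHub} + 2p_{IronWorks}).
∂π/∂p_{FlexHub} = 117 − 6p_{FlexHub} + 2p_{IronWorks} = 0 ⇒ p_{FlexHub} = 19.5 + (1/3)p_{IronWorks}.
Similarly p_{IronWorks} = 25.5 + (1/3)p_{FlexHub}.
Substituting the second reaction function into the first: p_{FlexHub} = 19.5 + (1/3)(25.5 + (1/3)p_{FlexHub}), which gives (8/9)p_{FlexHub} = 28 ⇒ p_{FlexHub} = 31.5.
Then p_{IronWorks} = 25.5 + (1/3)·31.5 = 36.
q_{FlexHub} = 78 − 3·31.5 + 2·36 = 55.5.

55.5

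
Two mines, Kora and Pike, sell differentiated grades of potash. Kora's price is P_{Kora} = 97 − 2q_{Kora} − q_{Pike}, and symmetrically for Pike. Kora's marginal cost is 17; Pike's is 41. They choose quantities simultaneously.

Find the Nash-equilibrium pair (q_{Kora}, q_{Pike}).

Mine Kora's profit: π = q_{Kora}(97 − 2q_{Kora} − q_{Pike}) − 17q_{Kora}.
∂π/∂q_{Kora} = 80 − 4q_{Kora} − q_{Pike} = 0 ⇒ q_{Kora} = 20 − 0.25q_{Pike}.
Similarly q_{Pike} = 14 − 0.25q_{Kora}.
Substituting the second reaction function into the first: q_{Kora} = 20 − 0.25(14 − 0.25q_{Kora}), which gives 0.9375q_{Kora} = 16.5 ⇒ q_{Kora} = 17.6.
Then q_{Pike} = 14 − 0.25·17.6 = 9.6.

17.6, 9.6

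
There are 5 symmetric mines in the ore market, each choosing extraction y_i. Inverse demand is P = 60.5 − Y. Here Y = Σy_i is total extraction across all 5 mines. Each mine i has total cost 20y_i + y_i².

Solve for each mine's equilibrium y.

A representative mine's profit is π_i = y_i(60.5 − Y) − 20y_i − y_i², with Y = y_i + Σ_{j≠i} y_j.
First-order condition: 40.5 − 4y_i − Σ_{j≠i} y_j = 0.
Imposing symmetry (y_j = y for all j) turns Σ_{j≠i} y_j into 4y, so 40.5 = 8y and y = 5.0625.

5.0625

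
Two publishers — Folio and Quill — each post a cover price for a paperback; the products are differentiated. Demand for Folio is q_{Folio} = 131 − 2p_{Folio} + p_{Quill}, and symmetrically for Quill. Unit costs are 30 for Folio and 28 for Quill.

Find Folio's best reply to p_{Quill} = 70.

65.25

Folio's profit: π = (p_{Folio} − 30)(131 − 2p_{Folio} + p_{Quill}).
∂π/∂p_{Folio} = 191 − 4p_{Folio} + p_{Quill} = 0 ⇒ p_{Folio} = 47.75 + 0.25p_{Quill}.
At p_{Quill} = 70: p_{Folio} = 47.75 + 0.25·70 = 65.25.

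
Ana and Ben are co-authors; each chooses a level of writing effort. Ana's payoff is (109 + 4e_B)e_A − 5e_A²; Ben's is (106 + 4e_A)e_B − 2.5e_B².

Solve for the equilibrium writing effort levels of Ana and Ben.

Expanding Ana's payoff: 109e_A + 4e_Be_A − 5e_A².
∂π/∂e_A = 109 + 4e_B − 10e_A = 0, so e_A = 10.9 + 0.4e_B.
Likewise for Ben: e_B = 21.2 + 0.8e_A.
Solving the two reaction functions simultaneously: (1 − (0.4)(0.8))e_A = 10.9 + 0.4·21.2, so 0.68e_A = 19.38 and e_A = 28.5.
Then e_B = 21.2 + 0.8·28.5 = 44.

28.5, 44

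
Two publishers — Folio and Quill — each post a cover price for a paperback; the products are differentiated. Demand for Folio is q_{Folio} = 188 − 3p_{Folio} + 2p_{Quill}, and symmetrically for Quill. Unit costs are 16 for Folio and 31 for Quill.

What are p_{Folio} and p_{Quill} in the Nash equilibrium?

Folio's profit: π = (p_{Folio} − 16)(188 − 3p_{Folio} + 2p_{Quill}).
∂π/∂p_{Folio} = 236 − 6p_{Folio} + 2p_{Quill} = 0 ⇒ p_{Folio} = 118/3 + (1/3)p_{Quill}.
Similarly p_{Quill} = 281/6 + (1/3)p_{Folio}.
Substituting the second reaction function into the first: p_{Folio} = 118/3 + (1/3)(281/6 + (1/3)p_{Folio}), which gives (8/9)p_{Folio} = 989/18 ⇒ p_{Folio} = 61.8125.
Then p_{Quill} = 281/6 + (1/3)·61.8125 = 67.4375.

61.8125, 67.4375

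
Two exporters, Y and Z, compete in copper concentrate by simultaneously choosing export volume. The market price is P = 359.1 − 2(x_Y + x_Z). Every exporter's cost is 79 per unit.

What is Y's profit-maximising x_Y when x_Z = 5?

67.525

Exporter Y's profit: π = x_Y(359.1 − 2(x_Y + x_Z)) − 79x_Y.
∂π/∂x_Y = 280.1 − 4x_Y − 2x_Z = 0, so x_Y = 70.025 − 0.5x_Z.
At x_Z = 5: x_Y = 70.025 − 0.5·5 = 67.525.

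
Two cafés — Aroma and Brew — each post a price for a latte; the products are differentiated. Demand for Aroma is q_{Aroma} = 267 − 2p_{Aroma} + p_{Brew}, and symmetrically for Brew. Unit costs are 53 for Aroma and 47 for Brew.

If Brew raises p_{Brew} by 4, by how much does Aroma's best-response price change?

1

Aroma's profit: π = (p_{Aroma} − 53)(267 − 2p_{Aroma} + p_{Brew}).
∂π/∂p_{Aroma} = 373 − 4p_{Aroma} + p_{Brew} = 0 ⇒ p_{Aroma} = 93.25 + 0.25p_{Brew}.
The reaction-function slope is 0.25, so a 4-unit rise in p_{Brew} moves p_{Aroma} by 0.25 × 4 = 1. Aroma's best response rises — the actions are strategic complements.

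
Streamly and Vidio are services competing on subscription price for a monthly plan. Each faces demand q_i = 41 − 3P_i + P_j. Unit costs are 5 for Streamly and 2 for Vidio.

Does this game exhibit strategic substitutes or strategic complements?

strategic complements

Streamly's profit: π = (P_{Streamly} − 5)(41 − 3P_{Streamly} + P_{Vidio}).
∂π/∂P_{Streamly} = 56 − 6P_{Streamly} + P_{Vidio} = 0 ⇒ P_{Streamly} = 28/3 + (1/6)P_{Vidio}.
The best-response slope dP_{Streamly}/dP_{Vidio} = 1/6 > 0: the reaction function is upward-sloping, so the choices are strategic complements.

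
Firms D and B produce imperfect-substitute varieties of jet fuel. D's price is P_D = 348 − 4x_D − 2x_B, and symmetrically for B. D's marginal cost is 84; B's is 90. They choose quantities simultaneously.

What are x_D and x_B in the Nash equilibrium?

26.6, 25.6

Firm D's profit: π = x_D(348 − 4x_D − 2x_B) − 84x_D.
∂π/∂x_D = 264 − 8x_D − 2x_B = 0 ⇒ x_D = 33 − 0.25x_B.
Similarly x_B = 32.25 − 0.25x_D.
Substituting the second reaction function into the first: x_D = 33 − 0.25(32.25 − 0.25x_D), which gives 0.9375x_D = 24.9375 ⇒ x_D = 26.6.
Then x_B = 32.25 − 0.25·26.6 = 25.6.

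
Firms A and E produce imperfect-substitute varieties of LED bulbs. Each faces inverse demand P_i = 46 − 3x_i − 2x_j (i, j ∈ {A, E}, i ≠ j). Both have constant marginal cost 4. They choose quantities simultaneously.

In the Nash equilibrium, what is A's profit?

Firm A's profit: π = x_A(46 − 3x_A − 2x_E) − 4x_A.
∂π/∂x_A = 42 − 6x_A − 2x_E = 0 ⇒ x_A = 7 − (1/3)x_E.
Setting x_A = x_E in the reaction function: x_A = 7 − (1/3)x_A, so x_A = 7 / (4/3) = 5.25.
P_A = 46 − 3·5.25 − 2·5.25 = 19.75.
Profit = (19.75 − 4)·5.25 = 82.6875.

82.6875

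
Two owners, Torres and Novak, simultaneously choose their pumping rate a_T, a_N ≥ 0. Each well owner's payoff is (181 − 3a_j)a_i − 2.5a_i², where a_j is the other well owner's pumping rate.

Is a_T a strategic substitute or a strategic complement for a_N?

strategic substitutes

Torres's payoff is (181 − 3a_N)a_T − 2.5a_T².
∂π/∂a_T = 181 − 3a_N − 5a_T = 0, so a_T = 36.2 − 0.6a_N.
The best-response slope da_T/da_N = −0.6 < 0: the reaction function is downward-sloping, so the choices are strategic substitutes.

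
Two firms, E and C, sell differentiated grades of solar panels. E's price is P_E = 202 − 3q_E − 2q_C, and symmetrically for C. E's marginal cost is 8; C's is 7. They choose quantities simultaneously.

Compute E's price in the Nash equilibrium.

80.5625

Firm E's profit: π = q_E(202 − 3q_E − 2q_C) − 8q_E.
∂π/∂q_E = 194 − 6q_E − 2q_C = 0 ⇒ q_E = 97/3 − (1/3)q_C.
Similarly q_C = 32.5 − (1/3)q_E.
Solving the two reaction functions simultaneously: (1 − (−1/3)(−1/3))q_E = 97/3 − (1/3)·32.5, so (8/9)q_E = 21.5 and q_E = 24.1875.
Then q_C = 32.5 − (1/3)·24.1875 = 24.4375.
P_E = 202 − 3·24.1875 − 2·24.4375 = 80.5625.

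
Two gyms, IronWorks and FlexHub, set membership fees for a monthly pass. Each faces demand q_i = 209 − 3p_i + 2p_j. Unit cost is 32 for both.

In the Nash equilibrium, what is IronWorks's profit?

5874.1875

IronWorks's profit: π = (p_{IronWorks} − 32)(209 − 3p_{IronWorks} + 2p_{FlexHub}).
∂π/∂p_{IronWorks} = 305 − 6p_{IronWorks} + 2p_{FlexHub} = 0 ⇒ p_{IronWorks} = 305/6 + (1/3)p_{FlexHub}.
By symmetry p_{FlexHub} = p_{IronWorks}; substituting into the reaction function, (2/3)p_{IronWorks} = 305/6 and p_{IronWorks} = 76.25.
q_{IronWorks} = 209 − 3·76.25 + 2·76.25 = 132.75.
Profit = (76.25 − 32)·132.75 = 5874.1875.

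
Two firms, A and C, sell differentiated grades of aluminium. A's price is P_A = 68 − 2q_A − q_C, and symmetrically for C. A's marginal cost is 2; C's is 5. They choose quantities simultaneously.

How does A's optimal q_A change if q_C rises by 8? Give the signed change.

-2

Firm A's profit: π = q_A(68 − 2q_A − q_C) − 2q_A.
∂π/∂q_A = 66 − 4q_A − q_C = 0 ⇒ q_A = 16.5 − 0.25q_C.
The reaction-function slope is −0.25, so an 8-unit rise in q_C moves q_A by −0.25 × 8 = −2. A's best response falls — the actions are strategic substitutes.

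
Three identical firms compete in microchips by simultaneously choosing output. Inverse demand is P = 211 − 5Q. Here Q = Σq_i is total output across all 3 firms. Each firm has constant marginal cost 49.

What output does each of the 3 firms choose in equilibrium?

A representative firm's profit is π_i = q_i(211 − 5Q) − 49q_i, with Q = q_i + Σ_{j≠i} q_j.
First-order condition: 162 − 10q_i − 5Σ_{j≠i} q_j = 0.
With identical firms, set every q_j = q: then 162 − 10q − 10q = 0, i.e. q = 162/20 = 8.1.

8.1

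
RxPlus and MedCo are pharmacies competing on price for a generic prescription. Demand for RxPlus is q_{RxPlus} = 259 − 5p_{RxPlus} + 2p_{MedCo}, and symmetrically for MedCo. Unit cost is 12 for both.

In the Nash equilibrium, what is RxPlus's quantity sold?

139.375

RxPlus's profit: π = (p_{RxPlus} − 12)(259 − 5p_{RxPlus} + 2p_{MedCo}).
∂π/∂p_{RxPlus} = 319 − 10p_{RxPlus} + 2p_{MedCo} = 0 ⇒ p_{RxPlus} = 31.9 + 0.2p_{MedCo}.
Setting p_{RxPlus} = p_{MedCo} in the reaction function: p_{RxPlus} = 31.9 + 0.2p_{RxPlus}, so p_{RxPlus} = 31.9 / 0.8 = 39.875.
q_{RxPlus} = 259 − 5·39.875 + 2·39.875 = 139.375.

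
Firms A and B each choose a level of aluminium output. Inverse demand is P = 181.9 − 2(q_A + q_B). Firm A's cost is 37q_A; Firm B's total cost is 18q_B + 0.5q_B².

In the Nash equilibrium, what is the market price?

Firm A's profit: π = q_A(181.9 − 2(q_A + q_B)) − 37q_A.
∂π/∂q_A = 144.9 − 4q_A − 2q_B = 0, so q_A = 36.225 − 0.5q_B.
For B: ∂π/∂q_B = 163.9 − 5q_B − 2q_A = 0 ⇒ q_B = 32.78 − 0.4q_A.
Plugging q_B into A's best response: q_A = 36.225 − 0.5(32.78 − 0.4q_A) ⇒ 0.8q_A = 19.835, so q_A = 3967/160.
Then q_B = 32.78 − 0.4·(3967/160) = 22.8625.
Equilibrium price: P = 181.9 − 2·(1525/32) = 86.5875.

86.5875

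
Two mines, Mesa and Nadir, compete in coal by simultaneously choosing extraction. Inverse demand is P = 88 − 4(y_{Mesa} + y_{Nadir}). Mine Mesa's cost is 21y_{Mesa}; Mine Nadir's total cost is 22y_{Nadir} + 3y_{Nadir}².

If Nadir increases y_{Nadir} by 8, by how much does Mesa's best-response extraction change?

-4

Mine Mesa's profit: π = y_{Mesa}(88 − 4(y_{Mesa} + y_{Nadir})) − 21y_{Mesa}.
∂π/∂y_{Mesa} = 67 − 8y_{Mesa} − 4y_{Nadir} = 0, so y_{Mesa} = 8.375 − 0.5y_{Nadir}.
The reaction-function slope is −0.5, so an 8-unit rise in y_{Nadir} moves y_{Mesa} by −0.5 × 8 = −4. Mesa's best response falls — the actions are strategic substitutes.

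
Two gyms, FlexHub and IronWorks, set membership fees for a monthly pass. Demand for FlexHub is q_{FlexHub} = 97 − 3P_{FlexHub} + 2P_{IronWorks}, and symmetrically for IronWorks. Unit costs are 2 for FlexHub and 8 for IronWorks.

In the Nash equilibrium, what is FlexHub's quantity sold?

74.625

FlexHub's profit: π = (P_{FlexHub} − 2)(97 − 3P_{FlexHub} + 2P_{IronWorks}).
∂π/∂P_{FlexHub} = 103 − 6P_{FlexHub} + 2P_{IronWorks} = 0 ⇒ P_{FlexHub} = 103/6 + (1/3)P_{IronWorks}.
Similarly P_{IronWorks} = 121/6 + (1/3)P_{FlexHub}.
Plugging P_{IronWorks} into FlexHub's best response: P_{FlexHub} = 103/6 + (1/3)(121/6 + (1/3)P_{FlexHub}) ⇒ (8/9)P_{FlexHub} = 215/9, so P_{FlexHub} = 26.875.
Then P_{IronWorks} = 121/6 + (1/3)·26.875 = 29.125.
q_{FlexHub} = 97 − 3·26.875 + 2·29.125 = 74.625.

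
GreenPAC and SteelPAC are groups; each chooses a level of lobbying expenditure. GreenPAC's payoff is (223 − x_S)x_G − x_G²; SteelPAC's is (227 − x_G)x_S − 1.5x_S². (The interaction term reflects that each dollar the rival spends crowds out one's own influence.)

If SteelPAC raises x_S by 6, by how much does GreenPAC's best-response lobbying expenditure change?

Expanding GreenPAC's payoff: 223x_G − x_Sx_G − x_G².
∂π/∂x_G = 223 − x_S − 2x_G = 0, so x_G = 111.5 − 0.5x_S.
The reaction-function slope is −0.5, so a 6-unit rise in x_S moves x_G by −0.5 × 6 = −3. GreenPAC's best response falls — the actions are strategic substitutes.

-3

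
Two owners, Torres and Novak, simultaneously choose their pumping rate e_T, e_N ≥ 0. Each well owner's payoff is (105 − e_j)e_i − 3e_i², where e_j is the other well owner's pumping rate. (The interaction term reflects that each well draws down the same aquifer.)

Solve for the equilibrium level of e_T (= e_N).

Torres's payoff is (105 − e_N)e_T − 3e_T².
∂π/∂e_T = 105 − e_N − 6e_T = 0, so e_T = 17.5 − (1/6)e_N.
By symmetry e_N = e_T; substituting into the reaction function, (7/6)e_T = 17.5 and e_T = 15.

15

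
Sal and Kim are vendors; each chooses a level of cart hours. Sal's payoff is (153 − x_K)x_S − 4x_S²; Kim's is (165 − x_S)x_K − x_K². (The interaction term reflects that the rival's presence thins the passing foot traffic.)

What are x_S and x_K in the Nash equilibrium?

9.4, 77.8

Expanding Sal's payoff: 153x_S − x_Kx_S − 4x_S².
∂π/∂x_S = 153 − x_K − 8x_S = 0, so x_S = 19.125 − 0.125x_K.
Likewise for Kim: x_K = 82.5 − 0.5x_S.
Substituting the second reaction function into the first: x_S = 19.125 − 0.125(82.5 − 0.5x_S), which gives 0.9375x_S = 8.8125 ⇒ x_S = 9.4.
Then x_K = 82.5 − 0.5·9.4 = 77.8.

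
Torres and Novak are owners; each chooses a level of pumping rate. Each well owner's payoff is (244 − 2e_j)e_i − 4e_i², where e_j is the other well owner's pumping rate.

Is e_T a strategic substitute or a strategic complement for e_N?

Torres's payoff is (244 − 2e_N)e_T − 4e_T².
∂π/∂e_T = 244 − 2e_N − 8e_T = 0, so e_T = 30.5 − 0.25e_N.
The best-response slope de_T/de_N = −0.25 < 0: the reaction function is downward-sloping, so the choices are strategic substitutes.

strategic substitutes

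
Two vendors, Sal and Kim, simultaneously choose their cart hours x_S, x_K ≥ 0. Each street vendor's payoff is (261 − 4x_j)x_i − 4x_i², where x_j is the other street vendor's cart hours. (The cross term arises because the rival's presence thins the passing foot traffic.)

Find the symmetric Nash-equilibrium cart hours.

Sal's payoff is (261 − 4x_K)x_S − 4x_S².
∂π/∂x_S = 261 − 4x_K − 8x_S = 0, so x_S = 32.625 − 0.5x_K.
The game is symmetric, so in equilibrium x_K = x_S: the reaction function gives 1.5x_S = 32.625, hence x_S = 21.75.

21.75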